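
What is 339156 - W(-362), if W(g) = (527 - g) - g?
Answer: 337905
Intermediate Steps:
W(g) = 527 - 2*g
339156 - W(-362) = 339156 - (527 - 2*(-362)) = 339156 - (527 + 724) = 339156 - 1*1251 = 339156 - 1251 = 337905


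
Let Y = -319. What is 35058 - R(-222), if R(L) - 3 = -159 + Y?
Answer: 35533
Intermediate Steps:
R(L) = -475 (R(L) = 3 + (-159 - 319) = 3 - 478 = -475)
35058 - R(-222) = 35058 - 1*(-475) = 35058 + 475 = 35533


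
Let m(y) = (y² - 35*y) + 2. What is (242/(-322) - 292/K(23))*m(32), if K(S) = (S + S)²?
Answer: 309636/3703 ≈ 83.618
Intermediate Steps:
K(S) = 4*S² (K(S) = (2*S)² = 4*S²)
m(y) = 2 + y² - 35*y
(242/(-322) - 292/K(23))*m(32) = (242/(-322) - 292/(4*23²))*(2 + 32² - 35*32) = (242*(-1/322) - 292/(4*529))*(2 + 1024 - 1120) = (-121/161 - 292/2116)*(-94) = (-121/161 - 292*1/2116)*(-94) = (-121/161 - 73/529)*(-94) = -3294/3703*(-94) = 309636/3703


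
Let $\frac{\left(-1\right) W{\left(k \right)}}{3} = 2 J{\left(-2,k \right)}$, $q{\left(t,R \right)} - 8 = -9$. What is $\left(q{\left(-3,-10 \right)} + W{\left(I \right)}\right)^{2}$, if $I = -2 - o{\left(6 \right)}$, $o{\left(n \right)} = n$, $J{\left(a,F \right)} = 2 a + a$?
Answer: $1225$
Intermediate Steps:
$J{\left(a,F \right)} = 3 a$
$q{\left(t,R \right)} = -1$ ($q{\left(t,R \right)} = 8 - 9 = -1$)
$I = -8$ ($I = -2 - 6 = -8$)
$W{\left(k \right)} = 36$ ($W{\left(k \right)} = - 3 \cdot 2 \cdot 3 \left(-2\right) = - 3 \cdot 2 \left(-6\right) = \left(-3\right) \left(-12\right) = 36$)
$\left(q{\left(-3,-10 \right)} + W{\left(I \right)}\right)^{2} = \left(-1 + 36\right)^{2} = 35^{2} = 1225$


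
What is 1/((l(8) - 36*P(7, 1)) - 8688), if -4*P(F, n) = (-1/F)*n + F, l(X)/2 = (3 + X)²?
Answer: -7/58690 ≈ -0.00011927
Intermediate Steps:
l(X) = 2*(3 + X)²
P(F, n) = -F/4 + n/(4*F) (P(F, n) = -((-1/F)*n + F)/4 = -(-n/F + F)/4 = -(F - n/F)/4 = -F/4 + n/(4*F))
1/((l(8) - 36*P(7, 1)) - 8688) = 1/((2*(3 + 8)² - 9*(1 - 1*7²)/7) - 8688) = 1/((2*11² - 9*(1 - 1*49)/7) - 8688) = 1/((2*121 - 9*(1 - 49)/7) - 8688) = 1/((242 - 9*(-48)/7) - 8688) = 1/((242 - 36*(-12/7)) - 8688) = 1/((242 + 432/7) - 8688) = 1/(2126/7 - 8688) = 1/(-58690/7) = -7/58690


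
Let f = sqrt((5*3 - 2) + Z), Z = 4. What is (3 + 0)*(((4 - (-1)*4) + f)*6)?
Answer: 144 + 18*sqrt(17) ≈ 218.22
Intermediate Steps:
f = sqrt(17) (f = sqrt((5*3 - 2) + 4) = sqrt((15 - 2) + 4) = sqrt(13 + 4) = sqrt(17) ≈ 4.1231)
(3 + 0)*(((4 - (-1)*4) + f)*6) = (3 + 0)*(((4 - (-1)*4) + sqrt(17))*6) = 3*(((4 - 1*(-4)) + sqrt(17))*6) = 3*(((4 + 4) + sqrt(17))*6) = 3*((8 + sqrt(17))*6) = 3*(48 + 6*sqrt(17)) = 144 + 18*sqrt(17)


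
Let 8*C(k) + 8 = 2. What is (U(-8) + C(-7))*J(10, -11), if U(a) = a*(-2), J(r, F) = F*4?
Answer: -671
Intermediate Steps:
J(r, F) = 4*F
U(a) = -2*a
C(k) = -3/4 (C(k) = -1 + (1/8)*2 = -1 + 1/4 = -3/4)
(U(-8) + C(-7))*J(10, -11) = (-2*(-8) - 3/4)*(4*(-11)) = (16 - 3/4)*(-44) = (61/4)*(-44) = -671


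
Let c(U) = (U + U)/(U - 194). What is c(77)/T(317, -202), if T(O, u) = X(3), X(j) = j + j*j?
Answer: -77/702 ≈ -0.10969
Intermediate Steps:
c(U) = 2*U/(-194 + U) (c(U) = (2*U)/(-194 + U) = 2*U/(-194 + U))
X(j) = j + j**2
T(O, u) = 12 (T(O, u) = 3*(1 + 3) = 3*4 = 12)
c(77)/T(317, -202) = (2*77/(-194 + 77))/12 = (2*77/(-117))*(1/12) = (2*77*(-1/117))*(1/12) = -154/117*1/12 = -77/702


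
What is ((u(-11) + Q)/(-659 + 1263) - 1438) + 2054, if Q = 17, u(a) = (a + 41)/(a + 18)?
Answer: 2604597/4228 ≈ 616.04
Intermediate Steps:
u(a) = (41 + a)/(18 + a)
((u(-11) + Q)/(-659 + 1263) - 1438) + 2054 = (((41 - 11)/(18 - 11) + 17)/(-659 + 1263) - 1438) + 2054 = ((30/7 + 17)/604 - 1438) + 2054 = (((⅐)*30 + 17)*(1/604) - 1438) + 2054 = ((30/7 + 17)*(1/604) - 1438) + 2054 = ((149/7)*(1/604) - 1438) + 2054 = (149/4228 - 1438) + 2054 = -6079715/4228 + 2054 = 2604597/4228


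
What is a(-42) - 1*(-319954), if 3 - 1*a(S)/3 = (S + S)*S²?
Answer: 764491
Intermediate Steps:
a(S) = 9 - 6*S³ (a(S) = 9 - 3*(S + S)*S² = 9 - 3*2*S*S² = 9 - 6*S³)
a(-42) - 1*(-319954) = (9 - 6*(-42)³) - 1*(-319954) = (9 - 6*(-74088)) + 319954 = (9 + 444528) + 319954 = 444537 + 319954 = 764491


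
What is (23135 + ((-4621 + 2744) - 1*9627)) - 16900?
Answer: -5269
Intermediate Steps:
(23135 + ((-4621 + 2744) - 1*9627)) - 16900 = (23135 + (-1877 - 9627)) - 16900 = (23135 - 11504) - 16900 = 11631 - 16900 = -5269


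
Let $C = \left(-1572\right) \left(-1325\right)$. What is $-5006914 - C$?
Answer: $-7089814$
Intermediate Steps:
$C = 2082900$
$-5006914 - C = -5006914 - 2082900 = -7089814$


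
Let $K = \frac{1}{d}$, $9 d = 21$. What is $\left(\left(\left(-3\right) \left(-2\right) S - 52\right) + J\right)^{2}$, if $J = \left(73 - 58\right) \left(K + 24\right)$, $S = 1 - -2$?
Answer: $\frac{5414929}{49} \approx 1.1051 \cdot 10^{5}$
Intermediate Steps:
$S = 3$ ($S = 1 + 2 = 3$)
$d = \frac{7}{3}$ ($d = \frac{1}{9} \cdot 21 = \frac{7}{3} \approx 2.3333$)
$K = \frac{3}{7}$ ($K = \frac{1}{\frac{7}{3}} = \frac{3}{7} \approx 0.42857$)
$J = \frac{2565}{7}$ ($J = \left(73 - 58\right) \left(\frac{3}{7} + 24\right) = 15 \cdot \frac{171}{7} = \frac{2565}{7} \approx 366.43$)
$\left(\left(\left(-3\right) \left(-2\right) S - 52\right) + J\right)^{2} = \left(\left(\left(-3\right) \left(-2\right) 3 - 52\right) + \frac{2565}{7}\right)^{2} = \left(\left(6 \cdot 3 - 52\right) + \frac{2565}{7}\right)^{2} = \left(\left(18 - 52\right) + \frac{2565}{7}\right)^{2} = \left(-34 + \frac{2565}{7}\right)^{2} = \left(\frac{2327}{7}\right)^{2} = \frac{5414929}{49}$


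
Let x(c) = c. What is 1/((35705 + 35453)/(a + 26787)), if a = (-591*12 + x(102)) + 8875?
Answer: 14336/35579 ≈ 0.40293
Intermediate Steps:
a = 1885 (a = (-591*12 + 102) + 8875 = (-7092 + 102) + 8875 = -6990 + 8875 = 1885)
1/((35705 + 35453)/(a + 26787)) = 1/((35705 + 35453)/(1885 + 26787)) = 1/(71158/28672) = 1/(71158*(1/28672)) = 1/(35579/14336) = 14336/35579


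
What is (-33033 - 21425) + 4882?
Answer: -49576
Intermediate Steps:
(-33033 - 21425) + 4882 = -54458 + 4882 = -49576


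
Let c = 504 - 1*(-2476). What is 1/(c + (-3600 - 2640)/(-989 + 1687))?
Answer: 349/1036900 ≈ 0.00033658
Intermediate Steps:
c = 2980 (c = 504 + 2476 = 2980)
1/(c + (-3600 - 2640)/(-989 + 1687)) = 1/(2980 + (-3600 - 2640)/(-989 + 1687)) = 1/(2980 - 6240/698) = 1/(2980 - 6240*1/698) = 1/(2980 - 3120/349) = 1/(1036900/349) = 349/1036900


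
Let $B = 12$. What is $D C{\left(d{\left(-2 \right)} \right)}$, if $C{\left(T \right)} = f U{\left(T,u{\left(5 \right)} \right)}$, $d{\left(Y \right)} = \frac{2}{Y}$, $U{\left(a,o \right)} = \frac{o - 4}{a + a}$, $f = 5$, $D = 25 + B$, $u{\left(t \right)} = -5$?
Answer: $\frac{1665}{2} \approx 832.5$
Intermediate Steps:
$D = 37$ ($D = 25 + 12 = 37$)
$U{\left(a,o \right)} = \frac{-4 + o}{2 a}$
$C{\left(T \right)} = - \frac{45}{2 T}$ ($C{\left(T \right)} = 5 \frac{-4 - 5}{2 T} = 5 \cdot \frac{1}{2} \frac{1}{T} \left(-9\right) = 5 \left(- \frac{9}{2 T}\right) = - \frac{45}{2 T}$)
$D C{\left(d{\left(-2 \right)} \right)} = 37 \left(- \frac{45}{2 \frac{2}{-2}}\right) = 37 \left(- \frac{45}{2 \cdot 2 \left(- \frac{1}{2}\right)}\right) = 37 \left(- \frac{45}{2 \left(-1\right)}\right) = 37 \left(\left(- \frac{45}{2}\right) \left(-1\right)\right) = 37 \cdot \frac{45}{2} = \frac{1665}{2}$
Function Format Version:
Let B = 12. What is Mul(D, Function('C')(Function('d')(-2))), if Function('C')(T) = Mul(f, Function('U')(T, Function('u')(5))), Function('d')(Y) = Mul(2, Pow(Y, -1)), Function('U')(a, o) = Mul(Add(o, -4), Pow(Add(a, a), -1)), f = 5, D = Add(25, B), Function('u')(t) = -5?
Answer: Rational(1665, 2) ≈ 832.50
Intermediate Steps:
D = 37 (D = Add(25, 12) = 37)
Function('U')(a, o) = Mul(Rational(1, 2), Pow(a, -1), Add(-4, o)) (Function('U')(a, o) = Mul(Add(-4, o), Pow(Mul(2, a), -1)) = Mul(Add(-4, o), Mul(Rational(1, 2), Pow(a, -1))) = Mul(Rational(1, 2), Pow(a, -1), Add(-4, o)))
Function('C')(T) = Mul(Rational(-45, 2), Pow(T, -1)) (Function('C')(T) = Mul(5, Mul(Rational(1, 2), Pow(T, -1), Add(-4, -5))) = Mul(5, Mul(Rational(1, 2), Pow(T, -1), -9)) = Mul(5, Mul(Rational(-9, 2), Pow(T, -1))) = Mul(Rational(-45, 2), Pow(T, -1)))
Mul(D, Function('C')(Function('d')(-2))) = Mul(37, Mul(Rational(-45, 2), Pow(Mul(2, Pow(-2, -1)), -1))) = Mul(37, Mul(Rational(-45, 2), Pow(Mul(2, Rational(-1, 2)), -1))) = Mul(37, Mul(Rational(-45, 2), Pow(-1, -1))) = Mul(37, Mul(Rational(-45, 2), -1)) = Mul(37, Rational(45, 2)) = Rational(1665, 2)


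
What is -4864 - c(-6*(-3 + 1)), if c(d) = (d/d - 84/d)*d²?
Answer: -4000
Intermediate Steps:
c(d) = d²*(1 - 84/d) (c(d) = (1 - 84/d)*d² = d²*(1 - 84/d))
-4864 - c(-6*(-3 + 1)) = -4864 - (-6*(-3 + 1))*(-84 - 6*(-3 + 1)) = -4864 - (-6*(-2))*(-84 - 6*(-2)) = -4864 - 12*(-84 + 12) = -4864 - 12*(-72) = -4864 - 1*(-864) = -4864 + 864 = -4000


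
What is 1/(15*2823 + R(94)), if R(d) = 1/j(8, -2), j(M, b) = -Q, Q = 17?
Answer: 17/719864 ≈ 2.3616e-5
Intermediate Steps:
j(M, b) = -17 (j(M, b) = -1*17 = -17)
R(d) = -1/17 (R(d) = 1/(-17) = -1/17)
1/(15*2823 + R(94)) = 1/(15*2823 - 1/17) = 1/(42345 - 1/17) = 1/(719864/17) = 17/719864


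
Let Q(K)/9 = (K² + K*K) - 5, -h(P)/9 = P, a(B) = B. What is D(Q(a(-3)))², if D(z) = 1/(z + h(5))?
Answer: 1/5184 ≈ 0.00019290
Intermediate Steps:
h(P) = -9*P
Q(K) = -45 + 18*K² (Q(K) = 9*((K² + K*K) - 5) = 9*((K² + K²) - 5) = 9*(2*K² - 5) = 9*(-5 + 2*K²) = -45 + 18*K²)
D(z) = 1/(-45 + z) (D(z) = 1/(z - 9*5) = 1/(z - 45) = 1/(-45 + z))
D(Q(a(-3)))² = (1/(-45 + (-45 + 18*(-3)²)))² = (1/(-45 + (-45 + 18*9)))² = (1/(-45 + (-45 + 162)))² = (1/(-45 + 117))² = (1/72)² = 1/5184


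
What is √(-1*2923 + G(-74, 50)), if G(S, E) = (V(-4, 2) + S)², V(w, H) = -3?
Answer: 3*√334 ≈ 54.827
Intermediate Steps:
G(S, E) = (-3 + S)²
√(-1*2923 + G(-74, 50)) = √(-1*2923 + (-3 - 74)²) = √(-2923 + (-77)²) = √(-2923 + 5929) = √3006 = 3*√334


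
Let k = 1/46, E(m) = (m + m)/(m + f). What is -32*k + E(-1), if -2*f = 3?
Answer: 12/115 ≈ 0.10435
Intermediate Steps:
f = -3/2 (f = -1/2*3 = -3/2 ≈ -1.5000)
E(m) = 2*m/(-3/2 + m) (E(m) = (m + m)/(m - 3/2) = (2*m)/(-3/2 + m) = 2*m/(-3/2 + m))
k = 1/46 ≈ 0.021739
-32*k + E(-1) = -32*1/46 + 4*(-1)/(-3 + 2*(-1)) = -16/23 + 4*(-1)/(-3 - 2) = -16/23 + 4*(-1)/(-5) = -16/23 + 4*(-1)*(-1/5) = -16/23 + 4/5 = 12/115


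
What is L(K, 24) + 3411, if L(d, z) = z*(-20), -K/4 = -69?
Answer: 2931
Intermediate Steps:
K = 276 (K = -4*(-69) = 276)
L(d, z) = -20*z
L(K, 24) + 3411 = -20*24 + 3411 = -480 + 3411 = 2931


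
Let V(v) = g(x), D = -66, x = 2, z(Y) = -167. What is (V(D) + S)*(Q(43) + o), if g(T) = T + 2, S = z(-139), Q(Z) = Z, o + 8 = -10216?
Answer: 1659503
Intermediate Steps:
o = -10224 (o = -8 - 10216 = -10224)
S = -167
g(T) = 2 + T
V(v) = 4 (V(v) = 2 + 2 = 4)
(V(D) + S)*(Q(43) + o) = (4 - 167)*(43 - 10224) = -163*(-10181) = 1659503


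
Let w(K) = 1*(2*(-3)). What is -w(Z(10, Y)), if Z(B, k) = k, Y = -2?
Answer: 6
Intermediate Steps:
w(K) = -6 (w(K) = 1*(-6) = -6)
-w(Z(10, Y)) = -1*(-6) = 6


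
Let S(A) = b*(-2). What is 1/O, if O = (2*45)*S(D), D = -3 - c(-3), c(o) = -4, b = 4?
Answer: -1/720 ≈ -0.0013889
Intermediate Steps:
D = 1 (D = -3 - 1*(-4) = -3 + 4 = 1)
S(A) = -8 (S(A) = 4*(-2) = -8)
O = -720 (O = (2*45)*(-8) = 90*(-8) = -720)
1/O = 1/(-720) = -1/720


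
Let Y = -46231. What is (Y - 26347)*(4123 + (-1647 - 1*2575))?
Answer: 7185222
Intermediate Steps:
(Y - 26347)*(4123 + (-1647 - 1*2575)) = (-46231 - 26347)*(4123 + (-1647 - 1*2575)) = -72578*(4123 + (-1647 - 2575)) = -72578*(4123 - 4222) = -72578*(-99) = 7185222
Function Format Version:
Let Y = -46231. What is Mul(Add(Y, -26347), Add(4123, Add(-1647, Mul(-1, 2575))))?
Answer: 7185222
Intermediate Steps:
Mul(Add(Y, -26347), Add(4123, Add(-1647, Mul(-1, 2575)))) = Mul(Add(-46231, -26347), Add(4123, Add(-1647, Mul(-1, 2575)))) = Mul(-72578, Add(4123, Add(-1647, -2575))) = Mul(-72578, Add(4123, -4222)) = Mul(-72578, -99) = 7185222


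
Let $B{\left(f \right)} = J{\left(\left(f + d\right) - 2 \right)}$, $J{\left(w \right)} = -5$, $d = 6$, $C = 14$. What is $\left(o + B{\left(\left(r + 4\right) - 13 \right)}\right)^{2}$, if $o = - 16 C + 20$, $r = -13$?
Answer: $43681$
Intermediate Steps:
$B{\left(f \right)} = -5$
$o = -204$ ($o = \left(-16\right) 14 + 20 = -224 + 20 = -204$)
$\left(o + B{\left(\left(r + 4\right) - 13 \right)}\right)^{2} = \left(-204 - 5\right)^{2} = \left(-209\right)^{2} = 43681$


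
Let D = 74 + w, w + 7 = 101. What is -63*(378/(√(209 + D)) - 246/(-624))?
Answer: -2583/104 - 23814*√377/377 ≈ -1251.3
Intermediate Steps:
w = 94 (w = -7 + 101 = 94)
D = 168 (D = 74 + 94 = 168)
-63*(378/(√(209 + D)) - 246/(-624)) = -63*(378/(√(209 + 168)) - 246/(-624)) = -63*(378/(√377) - 246*(-1/624)) = -63*(378*(√377/377) + 41/104) = -63*(378*√377/377 + 41/104) = -63*(41/104 + 378*√377/377) = -2583/104 - 23814*√377/377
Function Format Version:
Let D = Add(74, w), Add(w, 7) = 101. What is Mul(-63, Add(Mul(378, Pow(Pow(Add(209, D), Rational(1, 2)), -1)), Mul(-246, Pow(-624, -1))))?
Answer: Add(Rational(-2583, 104), Mul(Rational(-23814, 377), Pow(377, Rational(1, 2)))) ≈ -1251.3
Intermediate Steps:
w = 94 (w = Add(-7, 101) = 94)
D = 168 (D = Add(74, 94) = 168)
Mul(-63, Add(Mul(378, Pow(Pow(Add(209, D), Rational(1, 2)), -1)), Mul(-246, Pow(-624, -1)))) = Mul(-63, Add(Mul(378, Pow(Pow(Add(209, 168), Rational(1, 2)), -1)), Mul(-246, Pow(-624, -1)))) = Mul(-63, Add(Mul(378, Pow(Pow(377, Rational(1, 2)), -1)), Mul(-246, Rational(-1, 624)))) = Mul(-63, Add(Mul(378, Mul(Rational(1, 377), Pow(377, Rational(1, 2)))), Rational(41, 104))) = Mul(-63, Add(Mul(Rational(378, 377), Pow(377, Rational(1, 2))), Rational(41, 104))) = Mul(-63, Add(Rational(41, 104), Mul(Rational(378, 377), Pow(377, Rational(1, 2))))) = Add(Rational(-2583, 104), Mul(Rational(-23814, 377), Pow(377, Rational(1, 2))))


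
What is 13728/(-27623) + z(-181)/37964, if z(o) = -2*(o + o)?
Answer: -125292685/262169893 ≈ -0.47791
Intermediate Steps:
z(o) = -4*o
13728/(-27623) + z(-181)/37964 = 13728/(-27623) - 4*(-181)/37964 = 13728*(-1/27623) + 724*(1/37964) = -13728/27623 + 181/9491 = -125292685/262169893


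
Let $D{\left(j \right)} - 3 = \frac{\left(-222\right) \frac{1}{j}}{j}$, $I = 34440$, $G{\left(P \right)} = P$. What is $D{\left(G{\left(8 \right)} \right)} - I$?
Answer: $- \frac{1102095}{32} \approx -34441.0$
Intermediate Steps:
$D{\left(j \right)} = 3 - \frac{222}{j^{2}}$ ($D{\left(j \right)} = 3 + \frac{\left(-222\right) \frac{1}{j}}{j} = 3 - \frac{222}{j^{2}}$)
$D{\left(G{\left(8 \right)} \right)} - I = \left(3 - \frac{222}{64}\right) - 34440 = \left(3 - \frac{111}{32}\right) - 34440 = - \frac{15}{32} - 34440 = - \frac{1102095}{32}$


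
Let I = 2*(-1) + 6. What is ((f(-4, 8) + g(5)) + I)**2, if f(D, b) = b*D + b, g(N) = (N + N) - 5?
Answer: 225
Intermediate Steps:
I = 4 (I = -2 + 6 = 4)
g(N) = -5 + 2*N (g(N) = 2*N - 5 = -5 + 2*N)
f(D, b) = b + D*b (f(D, b) = D*b + b = b + D*b)
((f(-4, 8) + g(5)) + I)**2 = ((8*(1 - 4) + (-5 + 2*5)) + 4)**2 = ((8*(-3) + (-5 + 10)) + 4)**2 = ((-24 + 5) + 4)**2 = (-19 + 4)**2 = (-15)**2 = 225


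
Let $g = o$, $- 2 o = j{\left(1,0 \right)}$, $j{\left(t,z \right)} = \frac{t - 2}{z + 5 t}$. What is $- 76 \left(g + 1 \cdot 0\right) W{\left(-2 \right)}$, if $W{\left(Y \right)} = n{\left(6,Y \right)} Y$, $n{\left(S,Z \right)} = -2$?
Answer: $- \frac{152}{5} \approx -30.4$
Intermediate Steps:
$W{\left(Y \right)} = - 2 Y$
$j{\left(t,z \right)} = \frac{-2 + t}{z + 5 t}$
$o = \frac{1}{10}$ ($o = - \frac{\frac{1}{0 + 5 \cdot 1} \left(-2 + 1\right)}{2} = - \frac{\frac{1}{0 + 5} \left(-1\right)}{2} = - \frac{\frac{1}{5} \left(-1\right)}{2} = \left(- \frac{1}{2}\right) \left(- \frac{1}{5}\right) = \frac{1}{10} \approx 0.1$)
$g = \frac{1}{10} \approx 0.1$
$- 76 \left(g + 1 \cdot 0\right) W{\left(-2 \right)} = - 76 \left(\frac{1}{10} + 1 \cdot 0\right) \left(\left(-2\right) \left(-2\right)\right) = - 76 \left(\frac{1}{10} + 0\right) 4 = \left(-76\right) \frac{1}{10} \cdot 4 = \left(- \frac{38}{5}\right) 4 = - \frac{152}{5}$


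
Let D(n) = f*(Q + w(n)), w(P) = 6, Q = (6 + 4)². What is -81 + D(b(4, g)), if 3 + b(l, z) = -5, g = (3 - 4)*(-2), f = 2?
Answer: 131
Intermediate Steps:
Q = 100 (Q = 10² = 100)
g = 2 (g = -1*(-2) = 2)
b(l, z) = -8 (b(l, z) = -3 - 5 = -8)
D(n) = 212 (D(n) = 2*(100 + 6) = 2*106 = 212)
-81 + D(b(4, g)) = -81 + 212 = 131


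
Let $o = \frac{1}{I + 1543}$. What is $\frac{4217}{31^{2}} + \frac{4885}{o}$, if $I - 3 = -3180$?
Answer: $- \frac{7670784273}{961} \approx -7.9821 \cdot 10^{6}$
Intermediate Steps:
$I = -3177$ ($I = 3 - 3180 = -3177$)
$o = - \frac{1}{1634}$ ($o = \frac{1}{-3177 + 1543} = \frac{1}{-1634} = - \frac{1}{1634} \approx -0.000612$)
$\frac{4217}{31^{2}} + \frac{4885}{o} = \frac{4217}{31^{2}} + \frac{4885}{- \frac{1}{1634}} = \frac{4217}{961} + 4885 \left(-1634\right) = 4217 \cdot \frac{1}{961} - 7982090 = \frac{4217}{961} - 7982090 = - \frac{7670784273}{961}$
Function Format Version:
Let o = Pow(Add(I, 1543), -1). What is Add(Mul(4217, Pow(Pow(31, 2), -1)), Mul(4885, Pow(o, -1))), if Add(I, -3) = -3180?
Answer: Rational(-7670784273, 961) ≈ -7.9821e+6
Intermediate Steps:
I = -3177 (I = Add(3, -3180) = -3177)
o = Rational(-1, 1634) (o = Pow(Add(-3177, 1543), -1) = Pow(-1634, -1) = Rational(-1, 1634) ≈ -0.00061200)
Add(Mul(4217, Pow(Pow(31, 2), -1)), Mul(4885, Pow(o, -1))) = Add(Mul(4217, Pow(Pow(31, 2), -1)), Mul(4885, Pow(Rational(-1, 1634), -1))) = Add(Mul(4217, Pow(961, -1)), Mul(4885, -1634)) = Add(Mul(4217, Rational(1, 961)), -7982090) = Add(Rational(4217, 961), -7982090) = Rational(-7670784273, 961)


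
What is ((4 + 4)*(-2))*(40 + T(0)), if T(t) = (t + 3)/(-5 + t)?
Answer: -3152/5 ≈ -630.40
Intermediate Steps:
T(t) = (3 + t)/(-5 + t)
((4 + 4)*(-2))*(40 + T(0)) = ((4 + 4)*(-2))*(40 + (3 + 0)/(-5 + 0)) = (8*(-2))*(40 + 3/(-5)) = -16*(40 - ⅕*3) = -16*(40 - ⅗) = -16*197/5 = -3152/5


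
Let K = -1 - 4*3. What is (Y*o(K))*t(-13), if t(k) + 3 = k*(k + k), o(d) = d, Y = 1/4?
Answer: -4355/4 ≈ -1088.8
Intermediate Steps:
K = -13 (K = -1 - 12 = -13)
Y = 1/4 (Y = 1*(1/4) = 1/4 ≈ 0.25000)
t(k) = -3 + 2*k**2 (t(k) = -3 + k*(k + k) = -3 + k*(2*k) = -3 + 2*k**2)
(Y*o(K))*t(-13) = ((1/4)*(-13))*(-3 + 2*(-13)**2) = -13*(-3 + 2*169)/4 = -13*(-3 + 338)/4 = -13/4*335 = -4355/4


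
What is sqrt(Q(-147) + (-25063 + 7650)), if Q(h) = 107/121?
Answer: I*sqrt(2106866)/11 ≈ 131.96*I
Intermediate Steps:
Q(h) = 107/121 (Q(h) = 107*(1/121) = 107/121)
sqrt(Q(-147) + (-25063 + 7650)) = sqrt(107/121 + (-25063 + 7650)) = sqrt(107/121 - 17413) = sqrt(-2106866/121) = I*sqrt(2106866)/11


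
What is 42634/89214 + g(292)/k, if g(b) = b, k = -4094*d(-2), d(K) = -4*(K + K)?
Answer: 345830881/730484232 ≈ 0.47343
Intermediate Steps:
d(K) = -8*K
k = -65504 (k = -(-32752)*(-2) = -4094*16 = -65504)
42634/89214 + g(292)/k = 42634/89214 + 292/(-65504) = 42634*(1/89214) + 292*(-1/65504) = 21317/44607 - 73/16376 = 345830881/730484232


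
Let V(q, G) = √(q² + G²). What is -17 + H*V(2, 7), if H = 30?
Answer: -17 + 30*√53 ≈ 201.40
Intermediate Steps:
V(q, G) = √(G² + q²)
-17 + H*V(2, 7) = -17 + 30*√(7² + 2²) = -17 + 30*√(49 + 4) = -17 + 30*√53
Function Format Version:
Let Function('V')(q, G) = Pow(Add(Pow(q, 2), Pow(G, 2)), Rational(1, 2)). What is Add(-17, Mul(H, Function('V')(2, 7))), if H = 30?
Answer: Add(-17, Mul(30, Pow(53, Rational(1, 2)))) ≈ 201.40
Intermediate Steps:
Function('V')(q, G) = Pow(Add(Pow(G, 2), Pow(q, 2)), Rational(1, 2))
Add(-17, Mul(H, Function('V')(2, 7))) = Add(-17, Mul(30, Pow(Add(Pow(7, 2), Pow(2, 2)), Rational(1, 2)))) = Add(-17, Mul(30, Pow(Add(49, 4), Rational(1, 2)))) = Add(-17, Mul(30, Pow(53, Rational(1, 2))))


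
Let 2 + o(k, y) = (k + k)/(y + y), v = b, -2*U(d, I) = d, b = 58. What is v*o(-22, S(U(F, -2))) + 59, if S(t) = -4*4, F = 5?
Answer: 91/4 ≈ 22.750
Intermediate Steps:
U(d, I) = -d/2
v = 58
S(t) = -16
o(k, y) = -2 + k/y (o(k, y) = -2 + (k + k)/(y + y) = -2 + (2*k)/((2*y)) = -2 + (2*k)*(1/(2*y)) = -2 + k/y)
v*o(-22, S(U(F, -2))) + 59 = 58*(-2 - 22/(-16)) + 59 = 58*(-2 - 22*(-1/16)) + 59 = 58*(-2 + 11/8) + 59 = 58*(-5/8) + 59 = -145/4 + 59 = 91/4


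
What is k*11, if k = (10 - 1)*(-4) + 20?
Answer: -176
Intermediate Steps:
k = -16 (k = 9*(-4) + 20 = -36 + 20 = -16)
k*11 = -16*11 = -176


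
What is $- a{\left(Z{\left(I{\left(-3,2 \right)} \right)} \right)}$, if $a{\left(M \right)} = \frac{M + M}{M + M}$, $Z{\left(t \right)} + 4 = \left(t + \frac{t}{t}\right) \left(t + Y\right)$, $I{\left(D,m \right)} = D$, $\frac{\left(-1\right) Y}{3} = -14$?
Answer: $-1$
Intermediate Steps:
$Y = 42$ ($Y = \left(-3\right) \left(-14\right) = 42$)
$Z{\left(t \right)} = -4 + \left(1 + t\right) \left(42 + t\right)$ ($Z{\left(t \right)} = -4 + \left(t + \frac{t}{t}\right) \left(t + 42\right) = -4 + \left(t + 1\right) \left(42 + t\right) = -4 + \left(1 + t\right) \left(42 + t\right)$)
$a{\left(M \right)} = 1$ ($a{\left(M \right)} = \frac{2 M}{2 M} = 2 M \frac{1}{2 M} = 1$)
$- a{\left(Z{\left(I{\left(-3,2 \right)} \right)} \right)} = \left(-1\right) 1 = -1$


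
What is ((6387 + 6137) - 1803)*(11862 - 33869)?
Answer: -235937047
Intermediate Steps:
((6387 + 6137) - 1803)*(11862 - 33869) = (12524 - 1803)*(-22007) = 10721*(-22007) = -235937047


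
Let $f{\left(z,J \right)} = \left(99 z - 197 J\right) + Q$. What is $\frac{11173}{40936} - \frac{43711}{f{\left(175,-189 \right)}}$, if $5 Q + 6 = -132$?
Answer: $- \frac{1475106671}{2790320568} \approx -0.52865$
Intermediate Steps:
$Q = - \frac{138}{5}$ ($Q = - \frac{6}{5} + \frac{1}{5} \left(-132\right) = - \frac{6}{5} - \frac{132}{5} = - \frac{138}{5} \approx -27.6$)
$f{\left(z,J \right)} = - \frac{138}{5} - 197 J + 99 z$ ($f{\left(z,J \right)} = \left(99 z - 197 J\right) - \frac{138}{5} = \left(- 197 J + 99 z\right) - \frac{138}{5} = - \frac{138}{5} - 197 J + 99 z$)
$\frac{11173}{40936} - \frac{43711}{f{\left(175,-189 \right)}} = \frac{11173}{40936} - \frac{43711}{- \frac{138}{5} - -37233 + 99 \cdot 175} = 11173 \cdot \frac{1}{40936} - \frac{43711}{- \frac{138}{5} + 37233 + 17325} = \frac{11173}{40936} - \frac{43711}{\frac{272652}{5}} = \frac{11173}{40936} - \frac{218555}{272652} = - \frac{1475106671}{2790320568}$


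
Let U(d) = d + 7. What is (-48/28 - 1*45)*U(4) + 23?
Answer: -3436/7 ≈ -490.86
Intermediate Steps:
U(d) = 7 + d
(-48/28 - 1*45)*U(4) + 23 = (-48/28 - 1*45)*(7 + 4) + 23 = (-48*1/28 - 45)*11 + 23 = (-12/7 - 45)*11 + 23 = -327/7*11 + 23 = -3597/7 + 23 = -3436/7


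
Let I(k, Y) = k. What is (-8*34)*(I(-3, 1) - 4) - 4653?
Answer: -2749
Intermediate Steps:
(-8*34)*(I(-3, 1) - 4) - 4653 = (-8*34)*(-3 - 4) - 4653 = -272*(-7) - 4653 = 1904 - 4653 = -2749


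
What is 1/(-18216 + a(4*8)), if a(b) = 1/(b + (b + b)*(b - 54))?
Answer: -1376/25065217 ≈ -5.4897e-5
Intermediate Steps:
a(b) = 1/(b + 2*b*(-54 + b)) (a(b) = 1/(b + (2*b)*(-54 + b)) = 1/(b + 2*b*(-54 + b)))
1/(-18216 + a(4*8)) = 1/(-18216 + 1/(((4*8))*(-107 + 2*(4*8)))) = 1/(-18216 + 1/(32*(-107 + 2*32))) = 1/(-18216 + 1/(32*(-107 + 64))) = 1/(-18216 + (1/32)/(-43)) = 1/(-18216 + (1/32)*(-1/43)) = 1/(-18216 - 1/1376) = 1/(-25065217/1376) = -1376/25065217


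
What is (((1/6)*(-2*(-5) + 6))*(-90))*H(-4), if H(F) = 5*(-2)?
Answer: 2400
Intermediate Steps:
H(F) = -10
(((1/6)*(-2*(-5) + 6))*(-90))*H(-4) = (((1/6)*(-2*(-5) + 6))*(-90))*(-10) = (((1*(1/6))*(10 + 6))*(-90))*(-10) = (((1/6)*16)*(-90))*(-10) = ((8/3)*(-90))*(-10) = -240*(-10) = 2400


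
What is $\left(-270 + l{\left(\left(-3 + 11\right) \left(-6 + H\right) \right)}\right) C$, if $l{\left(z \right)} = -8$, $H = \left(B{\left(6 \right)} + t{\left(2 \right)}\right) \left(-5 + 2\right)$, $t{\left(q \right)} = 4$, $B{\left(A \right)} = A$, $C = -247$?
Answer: $68666$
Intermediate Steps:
$H = -30$ ($H = \left(6 + 4\right) \left(-5 + 2\right) = 10 \left(-3\right) = -30$)
$\left(-270 + l{\left(\left(-3 + 11\right) \left(-6 + H\right) \right)}\right) C = \left(-270 - 8\right) \left(-247\right) = \left(-278\right) \left(-247\right) = 68666$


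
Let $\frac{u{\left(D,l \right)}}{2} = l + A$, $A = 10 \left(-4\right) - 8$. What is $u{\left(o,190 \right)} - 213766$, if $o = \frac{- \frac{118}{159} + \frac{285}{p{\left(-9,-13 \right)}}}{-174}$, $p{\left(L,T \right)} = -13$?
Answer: $-213482$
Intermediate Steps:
$A = -48$ ($A = -40 - 8 = -48$)
$o = \frac{46849}{359658}$ ($o = \frac{- \frac{118}{159} + \frac{285}{-13}}{-174} = \left(\left(-118\right) \frac{1}{159} + 285 \left(- \frac{1}{13}\right)\right) \left(- \frac{1}{174}\right) = \left(- \frac{118}{159} - \frac{285}{13}\right) \left(- \frac{1}{174}\right) = \left(- \frac{46849}{2067}\right) \left(- \frac{1}{174}\right) = \frac{46849}{359658} \approx 0.13026$)
$u{\left(D,l \right)} = -96 + 2 l$ ($u{\left(D,l \right)} = 2 \left(l - 48\right) = 2 \left(-48 + l\right) = -96 + 2 l$)
$u{\left(o,190 \right)} - 213766 = \left(-96 + 2 \cdot 190\right) - 213766 = \left(-96 + 380\right) - 213766 = 284 - 213766 = -213482$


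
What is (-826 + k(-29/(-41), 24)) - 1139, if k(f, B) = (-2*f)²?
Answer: -3299801/1681 ≈ -1963.0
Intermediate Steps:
k(f, B) = 4*f²
(-826 + k(-29/(-41), 24)) - 1139 = (-826 + 4*(-29/(-41))²) - 1139 = (-826 + 4*(-29*(-1/41))²) - 1139 = (-826 + 4*(29/41)²) - 1139 = (-826 + 4*(841/1681)) - 1139 = (-826 + 3364/1681) - 1139 = -1385142/1681 - 1139 = -3299801/1681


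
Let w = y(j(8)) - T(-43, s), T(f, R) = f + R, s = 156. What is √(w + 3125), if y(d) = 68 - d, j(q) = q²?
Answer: 2*√754 ≈ 54.918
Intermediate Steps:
T(f, R) = R + f
w = -109 (w = (68 - 1*8²) - (156 - 43) = (68 - 1*64) - 1*113 = (68 - 64) - 113 = 4 - 113 = -109)
√(w + 3125) = √(-109 + 3125) = √3016 = 2*√754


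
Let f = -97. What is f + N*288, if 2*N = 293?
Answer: 42095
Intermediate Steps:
N = 293/2 (N = (½)*293 = 293/2 ≈ 146.50)
f + N*288 = -97 + (293/2)*288 = -97 + 42192 = 42095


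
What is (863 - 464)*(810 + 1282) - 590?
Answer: 834118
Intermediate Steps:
(863 - 464)*(810 + 1282) - 590 = 399*2092 - 590 = 834708 - 590 = 834118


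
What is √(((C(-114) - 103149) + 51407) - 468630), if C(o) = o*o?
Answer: 4*I*√31711 ≈ 712.3*I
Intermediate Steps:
C(o) = o²
√(((C(-114) - 103149) + 51407) - 468630) = √((((-114)² - 103149) + 51407) - 468630) = √(((12996 - 103149) + 51407) - 468630) = √((-90153 + 51407) - 468630) = √(-38746 - 468630) = √(-507376) = 4*I*√31711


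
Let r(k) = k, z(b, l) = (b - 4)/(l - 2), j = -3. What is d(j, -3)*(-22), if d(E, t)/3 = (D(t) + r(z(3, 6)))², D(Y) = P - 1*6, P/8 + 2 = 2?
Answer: -20625/8 ≈ -2578.1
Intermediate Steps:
P = 0 (P = -16 + 8*2 = -16 + 16 = 0)
z(b, l) = (-4 + b)/(-2 + l)
D(Y) = -6 (D(Y) = 0 - 1*6 = 0 - 6 = -6)
d(E, t) = 1875/16 (d(E, t) = 3*(-6 + (-4 + 3)/(-2 + 6))² = 3*(-6 - 1/4)² = 3*(-6 + (¼)*(-1))² = 3*(-6 - ¼)² = 3*(-25/4)² = 3*(625/16) = 1875/16)
d(j, -3)*(-22) = (1875/16)*(-22) = -20625/8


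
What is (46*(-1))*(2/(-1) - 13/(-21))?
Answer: 1334/21 ≈ 63.524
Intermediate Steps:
(46*(-1))*(2/(-1) - 13/(-21)) = -46*(2*(-1) - 13*(-1/21)) = -46*(-2 + 13/21) = -46*(-29/21) = 1334/21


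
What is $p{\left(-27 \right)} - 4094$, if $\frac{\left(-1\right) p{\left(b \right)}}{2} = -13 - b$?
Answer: $-4122$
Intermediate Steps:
$p{\left(b \right)} = 26 + 2 b$ ($p{\left(b \right)} = - 2 \left(-13 - b\right) = 26 + 2 b$)
$p{\left(-27 \right)} - 4094 = \left(26 + 2 \left(-27\right)\right) - 4094 = \left(26 - 54\right) - 4094 = -28 - 4094 = -4122$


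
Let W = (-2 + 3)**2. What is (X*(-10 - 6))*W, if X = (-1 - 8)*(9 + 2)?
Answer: 1584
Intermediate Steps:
X = -99 (X = -9*11 = -99)
W = 1 (W = 1**2 = 1)
(X*(-10 - 6))*W = -99*(-10 - 6)*1 = -99*(-16)*1 = 1584*1 = 1584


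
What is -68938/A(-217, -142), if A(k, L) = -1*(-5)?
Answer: -68938/5 ≈ -13788.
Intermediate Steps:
A(k, L) = 5
-68938/A(-217, -142) = -68938/5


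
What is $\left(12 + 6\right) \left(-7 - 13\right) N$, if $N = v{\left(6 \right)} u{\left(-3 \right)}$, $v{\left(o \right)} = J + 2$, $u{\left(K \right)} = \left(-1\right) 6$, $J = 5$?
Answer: $15120$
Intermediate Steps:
$u{\left(K \right)} = -6$
$v{\left(o \right)} = 7$ ($v{\left(o \right)} = 5 + 2 = 7$)
$N = -42$ ($N = 7 \left(-6\right) = -42$)
$\left(12 + 6\right) \left(-7 - 13\right) N = \left(12 + 6\right) \left(-7 - 13\right) \left(-42\right) = 18 \left(-20\right) \left(-42\right) = \left(-360\right) \left(-42\right) = 15120$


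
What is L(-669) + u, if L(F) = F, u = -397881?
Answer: -398550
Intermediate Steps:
L(-669) + u = -669 - 397881 = -398550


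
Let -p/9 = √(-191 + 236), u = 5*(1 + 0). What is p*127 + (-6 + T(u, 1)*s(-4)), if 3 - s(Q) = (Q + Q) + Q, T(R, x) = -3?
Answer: -51 - 3429*√5 ≈ -7718.5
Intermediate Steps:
u = 5 (u = 5*1 = 5)
s(Q) = 3 - 3*Q (s(Q) = 3 - ((Q + Q) + Q) = 3 - (2*Q + Q) = 3 - 3*Q)
p = -27*√5 (p = -9*√(-191 + 236) = -27*√5 ≈ -60.374)
p*127 + (-6 + T(u, 1)*s(-4)) = -27*√5*127 + (-6 - 3*(3 - 3*(-4))) = -3429*√5 + (-6 - 3*(3 + 12)) = -3429*√5 + (-6 - 3*15) = -3429*√5 + (-6 - 45) = -3429*√5 - 51 = -51 - 3429*√5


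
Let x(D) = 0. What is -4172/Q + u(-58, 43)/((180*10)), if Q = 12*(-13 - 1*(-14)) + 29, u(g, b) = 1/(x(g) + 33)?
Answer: -247816759/2435400 ≈ -101.76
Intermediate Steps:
u(g, b) = 1/33 (u(g, b) = 1/(0 + 33) = 1/33)
Q = 41 (Q = 12*(-13 + 14) + 29 = 12*1 + 29 = 12 + 29 = 41)
-4172/Q + u(-58, 43)/((180*10)) = -4172/41 + 1/(33*((180*10))) = -4172*1/41 + (1/33)/1800 = -4172/41 + (1/33)*(1/1800) = -4172/41 + 1/59400 = -247816759/2435400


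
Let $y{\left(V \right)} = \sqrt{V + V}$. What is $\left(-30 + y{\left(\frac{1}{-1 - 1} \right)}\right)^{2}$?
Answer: $\left(30 - i\right)^{2} \approx 899.0 - 60.0 i$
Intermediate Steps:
$y{\left(V \right)} = \sqrt{2} \sqrt{V}$ ($y{\left(V \right)} = \sqrt{2 V} = \sqrt{2} \sqrt{V}$)
$\left(-30 + y{\left(\frac{1}{-1 - 1} \right)}\right)^{2} = \left(-30 + \sqrt{2} \sqrt{\frac{1}{-1 - 1}}\right)^{2} = \left(-30 + \sqrt{2} \sqrt{\frac{1}{-2}}\right)^{2} = \left(-30 + \sqrt{2} \sqrt{- \frac{1}{2}}\right)^{2} = \left(-30 + \sqrt{2} \frac{i \sqrt{2}}{2}\right)^{2} = \left(-30 + i\right)^{2}$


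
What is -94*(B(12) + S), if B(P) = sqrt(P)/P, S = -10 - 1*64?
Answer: 6956 - 47*sqrt(3)/3 ≈ 6928.9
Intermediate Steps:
S = -74 (S = -10 - 64 = -74)
B(P) = 1/sqrt(P)
-94*(B(12) + S) = -94*(1/sqrt(12) - 74) = -94*(sqrt(3)/6 - 74) = -94*(-74 + sqrt(3)/6) = 6956 - 47*sqrt(3)/3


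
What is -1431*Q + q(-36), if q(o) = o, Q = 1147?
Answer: -1641393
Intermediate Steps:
-1431*Q + q(-36) = -1431*1147 - 36 = -1641357 - 36 = -1641393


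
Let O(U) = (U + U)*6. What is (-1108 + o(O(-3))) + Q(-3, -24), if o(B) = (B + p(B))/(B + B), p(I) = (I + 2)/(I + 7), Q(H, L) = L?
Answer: -1181303/1044 ≈ -1131.5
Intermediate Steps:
O(U) = 12*U (O(U) = (2*U)*6 = 12*U)
p(I) = (2 + I)/(7 + I)
o(B) = (B + (2 + B)/(7 + B))/(2*B) (o(B) = (B + (2 + B)/(7 + B))/(B + B) = (B + (2 + B)/(7 + B))/((2*B)) = (B + (2 + B)/(7 + B))*(1/(2*B)) = (B + (2 + B)/(7 + B))/(2*B))
(-1108 + o(O(-3))) + Q(-3, -24) = (-1108 + (2 + 12*(-3) + (12*(-3))*(7 + 12*(-3)))/(2*((12*(-3)))*(7 + 12*(-3)))) - 24 = (-1108 + (½)*(2 - 36 - 36*(7 - 36))/(-36*(7 - 36))) - 24 = (-1108 + (½)*(-1/36)*(2 - 36 - 36*(-29))/(-29)) - 24 = (-1108 + (½)*(-1/36)*(-1/29)*(2 - 36 + 1044)) - 24 = (-1108 + (½)*(-1/36)*(-1/29)*1010) - 24 = (-1108 + 505/1044) - 24 = -1156247/1044 - 24 = -1181303/1044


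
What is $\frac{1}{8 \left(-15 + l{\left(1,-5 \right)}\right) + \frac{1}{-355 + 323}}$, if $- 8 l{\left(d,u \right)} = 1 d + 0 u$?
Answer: $- \frac{32}{3873} \approx -0.0082623$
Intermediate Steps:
$l{\left(d,u \right)} = - \frac{d}{8}$ ($l{\left(d,u \right)} = - \frac{1 d + 0 u}{8} = - \frac{d + 0}{8} = - \frac{d}{8}$)
$\frac{1}{8 \left(-15 + l{\left(1,-5 \right)}\right) + \frac{1}{-355 + 323}} = \frac{1}{8 \left(-15 - \frac{1}{8}\right) + \frac{1}{-355 + 323}} = \frac{1}{8 \left(-15 - \frac{1}{8}\right) + \frac{1}{-32}} = \frac{1}{8 \left(- \frac{121}{8}\right) - \frac{1}{32}} = \frac{1}{-121 - \frac{1}{32}} = \frac{1}{- \frac{3873}{32}} = - \frac{32}{3873}$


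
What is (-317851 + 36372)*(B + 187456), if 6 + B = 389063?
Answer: -162276302727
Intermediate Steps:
B = 389057 (B = -6 + 389063 = 389057)
(-317851 + 36372)*(B + 187456) = (-317851 + 36372)*(389057 + 187456) = -281479*576513 = -162276302727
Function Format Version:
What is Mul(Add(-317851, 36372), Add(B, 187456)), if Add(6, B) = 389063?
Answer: -162276302727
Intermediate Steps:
B = 389057 (B = Add(-6, 389063) = 389057)
Mul(Add(-317851, 36372), Add(B, 187456)) = Mul(Add(-317851, 36372), Add(389057, 187456)) = Mul(-281479, 576513) = -162276302727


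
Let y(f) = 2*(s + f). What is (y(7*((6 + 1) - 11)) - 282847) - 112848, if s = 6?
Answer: -395739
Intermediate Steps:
y(f) = 12 + 2*f (y(f) = 2*(6 + f) = 12 + 2*f)
(y(7*((6 + 1) - 11)) - 282847) - 112848 = ((12 + 2*(7*((6 + 1) - 11))) - 282847) - 112848 = ((12 + 2*(7*(7 - 11))) - 282847) - 112848 = ((12 + 2*(7*(-4))) - 282847) - 112848 = ((12 + 2*(-28)) - 282847) - 112848 = ((12 - 56) - 282847) - 112848 = (-44 - 282847) - 112848 = -282891 - 112848 = -395739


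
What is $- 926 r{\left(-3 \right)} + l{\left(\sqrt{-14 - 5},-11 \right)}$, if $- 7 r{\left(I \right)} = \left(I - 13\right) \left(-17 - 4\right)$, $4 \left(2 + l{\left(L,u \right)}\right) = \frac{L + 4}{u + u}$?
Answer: $\frac{977811}{22} - \frac{i \sqrt{19}}{88} \approx 44446.0 - 0.049533 i$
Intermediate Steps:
$l{\left(L,u \right)} = -2 + \frac{4 + L}{8 u}$ ($l{\left(L,u \right)} = -2 + \frac{\left(L + 4\right) \frac{1}{u + u}}{4} = -2 + \frac{\left(4 + L\right) \frac{1}{2 u}}{4} = -2 + \frac{\frac{1}{2} \frac{1}{u} \left(4 + L\right)}{4} = -2 + \frac{4 + L}{8 u}$)
$r{\left(I \right)} = -39 + 3 I$ ($r{\left(I \right)} = - \frac{\left(I - 13\right) \left(-17 - 4\right)}{7} = - \frac{\left(-13 + I\right) \left(-21\right)}{7} = - \frac{273 - 21 I}{7} = -39 + 3 I$)
$- 926 r{\left(-3 \right)} + l{\left(\sqrt{-14 - 5},-11 \right)} = - 926 \left(-39 + 3 \left(-3\right)\right) + \frac{4 + \sqrt{-14 - 5} - -176}{8 \left(-11\right)} = - 926 \left(-39 - 9\right) + \frac{1}{8} \left(- \frac{1}{11}\right) \left(4 + \sqrt{-19} + 176\right) = \left(-926\right) \left(-48\right) + \frac{1}{8} \left(- \frac{1}{11}\right) \left(4 + i \sqrt{19} + 176\right) = 44448 + \frac{1}{8} \left(- \frac{1}{11}\right) \left(180 + i \sqrt{19}\right) = 44448 - \left(\frac{45}{22} + \frac{i \sqrt{19}}{88}\right) = \frac{977811}{22} - \frac{i \sqrt{19}}{88}$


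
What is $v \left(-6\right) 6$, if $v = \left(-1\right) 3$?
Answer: $108$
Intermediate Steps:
$v = -3$
$v \left(-6\right) 6 = \left(-3\right) \left(-6\right) 6 = 18 \cdot 6 = 108$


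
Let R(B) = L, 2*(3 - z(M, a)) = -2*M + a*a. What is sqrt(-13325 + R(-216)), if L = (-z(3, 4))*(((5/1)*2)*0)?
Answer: 5*I*sqrt(533) ≈ 115.43*I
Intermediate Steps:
z(M, a) = 3 + M - a**2/2 (z(M, a) = 3 - (-2*M + a*a)/2 = 3 - (-2*M + a**2)/2 = 3 - (a**2 - 2*M)/2 = 3 + (M - a**2/2) = 3 + M - a**2/2)
L = 0 (L = (-(3 + 3 - 1/2*4**2))*(((5/1)*2)*0) = (-(3 + 3 - 1/2*16))*(((5*1)*2)*0) = (-(3 + 3 - 8))*((5*2)*0) = (-1*(-2))*(10*0) = 2*0 = 0)
R(B) = 0
sqrt(-13325 + R(-216)) = sqrt(-13325 + 0) = sqrt(-13325) = 5*I*sqrt(533)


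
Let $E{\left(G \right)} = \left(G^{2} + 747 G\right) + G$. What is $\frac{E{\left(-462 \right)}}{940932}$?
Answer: $- \frac{11011}{78411} \approx -0.14043$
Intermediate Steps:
$E{\left(G \right)} = G^{2} + 748 G$
$\frac{E{\left(-462 \right)}}{940932} = \frac{\left(-462\right) \left(748 - 462\right)}{940932} = \left(-462\right) 286 \cdot \frac{1}{940932} = \left(-132132\right) \frac{1}{940932} = - \frac{11011}{78411}$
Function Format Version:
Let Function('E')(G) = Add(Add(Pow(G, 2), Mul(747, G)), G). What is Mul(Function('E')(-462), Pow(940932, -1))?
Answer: Rational(-11011, 78411) ≈ -0.14043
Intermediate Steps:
Function('E')(G) = Add(Pow(G, 2), Mul(748, G))
Mul(Function('E')(-462), Pow(940932, -1)) = Mul(Mul(-462, Add(748, -462)), Pow(940932, -1)) = Mul(Mul(-462, 286), Rational(1, 940932)) = Mul(-132132, Rational(1, 940932)) = Rational(-11011, 78411)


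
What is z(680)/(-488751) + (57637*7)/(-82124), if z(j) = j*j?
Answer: -33595018187/5734026732 ≈ -5.8589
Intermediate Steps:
z(j) = j**2
z(680)/(-488751) + (57637*7)/(-82124) = 680**2/(-488751) + (57637*7)/(-82124) = 462400*(-1/488751) + 403459*(-1/82124) = -462400/488751 - 57637/11732 = -33595018187/5734026732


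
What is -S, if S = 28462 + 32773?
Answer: -61235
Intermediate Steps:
S = 61235
-S = -1*61235 = -61235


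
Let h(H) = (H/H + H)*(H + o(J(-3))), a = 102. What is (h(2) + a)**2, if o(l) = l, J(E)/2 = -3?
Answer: 8100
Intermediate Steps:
J(E) = -6 (J(E) = 2*(-3) = -6)
h(H) = (1 + H)*(-6 + H) (h(H) = (H/H + H)*(H - 6) = (1 + H)*(-6 + H))
(h(2) + a)**2 = ((-6 + 2**2 - 5*2) + 102)**2 = ((-6 + 4 - 10) + 102)**2 = (-12 + 102)**2 = 90**2 = 8100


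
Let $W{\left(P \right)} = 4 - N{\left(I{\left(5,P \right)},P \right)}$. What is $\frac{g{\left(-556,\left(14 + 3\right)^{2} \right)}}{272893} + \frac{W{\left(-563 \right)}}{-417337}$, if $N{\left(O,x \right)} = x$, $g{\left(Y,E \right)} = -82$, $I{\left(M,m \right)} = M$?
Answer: $- \frac{188951965}{113888345941} \approx -0.0016591$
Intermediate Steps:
$W{\left(P \right)} = 4 - P$
$\frac{g{\left(-556,\left(14 + 3\right)^{2} \right)}}{272893} + \frac{W{\left(-563 \right)}}{-417337} = - \frac{82}{272893} + \frac{4 - -563}{-417337} = \left(-82\right) \frac{1}{272893} + \left(4 + 563\right) \left(- \frac{1}{417337}\right) = - \frac{82}{272893} + 567 \left(- \frac{1}{417337}\right) = - \frac{82}{272893} - \frac{567}{417337} = - \frac{188951965}{113888345941}$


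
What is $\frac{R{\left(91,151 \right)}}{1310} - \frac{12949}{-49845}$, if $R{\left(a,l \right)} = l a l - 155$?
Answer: $\frac{10343217911}{6529695} \approx 1584.0$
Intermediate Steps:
$R{\left(a,l \right)} = -155 + a l^{2}$ ($R{\left(a,l \right)} = a l l - 155 = a l^{2} - 155 = -155 + a l^{2}$)
$\frac{R{\left(91,151 \right)}}{1310} - \frac{12949}{-49845} = \frac{-155 + 91 \cdot 151^{2}}{1310} - \frac{12949}{-49845} = \left(-155 + 91 \cdot 22801\right) \frac{1}{1310} - - \frac{12949}{49845} = \left(-155 + 2074891\right) \frac{1}{1310} + \frac{12949}{49845} = 2074736 \cdot \frac{1}{1310} + \frac{12949}{49845} = \frac{1037368}{655} + \frac{12949}{49845} = \frac{10343217911}{6529695}$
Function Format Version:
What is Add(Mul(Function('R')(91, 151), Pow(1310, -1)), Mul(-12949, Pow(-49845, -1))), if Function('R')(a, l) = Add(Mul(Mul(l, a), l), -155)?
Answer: Rational(10343217911, 6529695) ≈ 1584.0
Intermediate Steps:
Function('R')(a, l) = Add(-155, Mul(a, Pow(l, 2))) (Function('R')(a, l) = Add(Mul(Mul(a, l), l), -155) = Add(Mul(a, Pow(l, 2)), -155) = Add(-155, Mul(a, Pow(l, 2))))
Add(Mul(Function('R')(91, 151), Pow(1310, -1)), Mul(-12949, Pow(-49845, -1))) = Add(Mul(Add(-155, Mul(91, Pow(151, 2))), Pow(1310, -1)), Mul(-12949, Pow(-49845, -1))) = Add(Mul(Add(-155, Mul(91, 22801)), Rational(1, 1310)), Mul(-12949, Rational(-1, 49845))) = Add(Mul(Add(-155, 2074891), Rational(1, 1310)), Rational(12949, 49845)) = Add(Mul(2074736, Rational(1, 1310)), Rational(12949, 49845)) = Add(Rational(1037368, 655), Rational(12949, 49845)) = Rational(10343217911, 6529695)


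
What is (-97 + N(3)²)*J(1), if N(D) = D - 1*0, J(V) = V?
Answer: -88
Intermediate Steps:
N(D) = D (N(D) = D + 0 = D)
(-97 + N(3)²)*J(1) = (-97 + 3²)*1 = (-97 + 9)*1 = -88*1 = -88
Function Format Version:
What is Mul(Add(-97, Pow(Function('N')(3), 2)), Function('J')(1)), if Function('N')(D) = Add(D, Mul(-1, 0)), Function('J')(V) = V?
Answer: -88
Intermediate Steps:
Function('N')(D) = D (Function('N')(D) = Add(D, 0) = D)
Mul(Add(-97, Pow(Function('N')(3), 2)), Function('J')(1)) = Mul(Add(-97, Pow(3, 2)), 1) = Mul(Add(-97, 9), 1) = Mul(-88, 1) = -88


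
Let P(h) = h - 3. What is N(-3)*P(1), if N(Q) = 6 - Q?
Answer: -18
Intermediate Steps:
P(h) = -3 + h
N(-3)*P(1) = (6 - 1*(-3))*(-3 + 1) = (6 + 3)*(-2) = 9*(-2) = -18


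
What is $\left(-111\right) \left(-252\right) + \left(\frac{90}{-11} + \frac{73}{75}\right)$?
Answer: $\frac{23070953}{825} \approx 27965.0$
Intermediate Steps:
$\left(-111\right) \left(-252\right) + \left(\frac{90}{-11} + \frac{73}{75}\right) = 27972 + \left(90 \left(- \frac{1}{11}\right) + 73 \cdot \frac{1}{75}\right) = 27972 + \left(- \frac{90}{11} + \frac{73}{75}\right) = 27972 - \frac{5947}{825} = \frac{23070953}{825}$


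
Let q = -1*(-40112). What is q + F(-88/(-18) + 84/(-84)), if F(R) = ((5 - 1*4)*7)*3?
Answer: 40133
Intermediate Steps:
q = 40112
F(R) = 21 (F(R) = ((5 - 4)*7)*3 = (1*7)*3 = 7*3 = 21)
q + F(-88/(-18) + 84/(-84)) = 40112 + 21 = 40133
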